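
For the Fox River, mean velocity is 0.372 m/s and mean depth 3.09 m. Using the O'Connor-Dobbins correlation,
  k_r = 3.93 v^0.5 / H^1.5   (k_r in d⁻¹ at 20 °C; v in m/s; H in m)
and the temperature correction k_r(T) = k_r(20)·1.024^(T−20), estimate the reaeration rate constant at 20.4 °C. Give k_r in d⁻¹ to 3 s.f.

k_r(20) = 3.93 × 0.372^0.5 / 3.09^1.5 = 3.93 × 0.6099 / 5.432 = 0.4413 d⁻¹.
k_r(20.4) = 0.4413 × 1.024^(20.4−20) = 0.4413 × 1.010 = 0.4455 d⁻¹.

k_r ≈ 0.445 d⁻¹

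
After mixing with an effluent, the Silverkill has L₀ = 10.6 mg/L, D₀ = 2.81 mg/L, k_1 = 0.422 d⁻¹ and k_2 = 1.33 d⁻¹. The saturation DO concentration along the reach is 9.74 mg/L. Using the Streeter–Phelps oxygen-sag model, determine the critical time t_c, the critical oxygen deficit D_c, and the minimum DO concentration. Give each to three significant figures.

t_c = [1/(k_2−k_1)] ln[(k_2/k_1)(1 − D₀(k_2−k_1)/(k_1 L₀))]
= [1/(1.33−0.422)] ln[(1.33/0.422)(1 − 2.81×0.9080/(0.422×10.6))]
= (1/0.9080) ln[3.152 × 0.4296] = 1.101 × ln(1.354) = 1.101 × 0.3030 = 0.3338 d.
L(t_c) = L₀ e^(−k_1 t_c) = 10.6 × 0.8686 = 9.207 mg/L, and at the critical point k_2 D_c = k_1 L, so D_c = (0.422/1.33) × 9.207 = 2.921 mg/L.
Minimum DO = C_s − D_c = 9.74 − 2.921 = 6.819 mg/L.

t_c ≈ 0.334 d; D_c ≈ 2.92 mg/L; min DO ≈ 6.82 mg/L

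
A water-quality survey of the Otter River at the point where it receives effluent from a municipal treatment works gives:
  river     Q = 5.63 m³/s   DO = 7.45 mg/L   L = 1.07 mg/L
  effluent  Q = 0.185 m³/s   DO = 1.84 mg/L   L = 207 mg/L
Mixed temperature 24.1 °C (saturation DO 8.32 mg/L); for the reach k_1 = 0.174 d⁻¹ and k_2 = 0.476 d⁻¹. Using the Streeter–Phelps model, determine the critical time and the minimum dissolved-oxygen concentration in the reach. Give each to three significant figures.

Mixed DO = (5.63×7.45 + 0.185×1.84)/(5.63+0.185) = 42.28/5.815 = 7.272 mg/L.
Mixed L₀ = (5.63×1.07 + 0.185×207)/(5.815) = 44.32/5.815 = 7.622 mg/L.
Initial deficit D₀ = C_s − DO₀ = 8.32 − 7.272 = 1.048 mg/L.
t_c = (1/0.3020) ln[(0.476/0.174)(1 − 1.048×0.3020/(0.174×7.622))] = 3.311 × ln(2.082) = 2.429 d.
D_c = (0.174/0.476) × 7.622 × e^(−0.174×2.429) = 0.3655 × 7.622 × 0.6553 = 1.826 mg/L.
Minimum DO = 8.32 − 1.826 = 6.494 mg/L.

t_c ≈ 2.43 d; minimum DO ≈ 6.49 mg/L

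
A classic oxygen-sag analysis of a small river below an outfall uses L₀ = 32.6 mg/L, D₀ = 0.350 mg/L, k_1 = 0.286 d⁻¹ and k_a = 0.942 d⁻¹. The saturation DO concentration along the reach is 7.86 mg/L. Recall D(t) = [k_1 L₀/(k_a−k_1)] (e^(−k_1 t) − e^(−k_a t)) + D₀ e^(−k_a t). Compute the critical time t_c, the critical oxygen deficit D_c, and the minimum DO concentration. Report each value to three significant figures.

t_c ≈ 1.78 d; D_c ≈ 5.95 mg/L; min DO ≈ 1.91 mg/L

With k_a/k_1 = 3.294 and 1 − D₀(k_a−k_1)/(k_1 L₀) = 0.9754,
t_c = ln(3.294 × 0.9754) / (0.942 − 0.286) = ln(3.213) / 0.6560 = 1.167/0.6560 = 1.779 d.
D_c = (k_1/k_a) L₀ e^(−k_1 t_c) = (0.286/0.942) × 32.6 × e^(−0.286×1.779) = 0.3036 × 32.6 × 0.6012 = 5.951 mg/L.
Minimum DO = C_s − D_c = 7.86 − 5.951 = 1.909 mg/L.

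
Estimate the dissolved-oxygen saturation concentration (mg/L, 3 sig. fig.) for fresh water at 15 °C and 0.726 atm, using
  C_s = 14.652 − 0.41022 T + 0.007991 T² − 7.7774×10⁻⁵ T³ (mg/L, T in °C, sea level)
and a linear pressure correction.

C_s ≈ 7.28 mg/L

At sea level: C_s = 14.652 − 0.41022×15 + 0.007991×15² − 7.7774×10⁻⁵×15³ = 10.03 mg/L.
Pressure correction: C_s' = 10.03 × 0.726 = 7.285 mg/L.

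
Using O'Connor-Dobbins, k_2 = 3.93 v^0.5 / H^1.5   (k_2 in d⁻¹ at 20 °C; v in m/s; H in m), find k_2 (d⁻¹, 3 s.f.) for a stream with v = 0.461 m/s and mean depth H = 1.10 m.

k_2 = 3.93 × 0.461^0.5 / 1.10^1.5 = 3.93 × 0.6790 / 1.154 = 2.313 d⁻¹.

k_2 ≈ 2.31 d⁻¹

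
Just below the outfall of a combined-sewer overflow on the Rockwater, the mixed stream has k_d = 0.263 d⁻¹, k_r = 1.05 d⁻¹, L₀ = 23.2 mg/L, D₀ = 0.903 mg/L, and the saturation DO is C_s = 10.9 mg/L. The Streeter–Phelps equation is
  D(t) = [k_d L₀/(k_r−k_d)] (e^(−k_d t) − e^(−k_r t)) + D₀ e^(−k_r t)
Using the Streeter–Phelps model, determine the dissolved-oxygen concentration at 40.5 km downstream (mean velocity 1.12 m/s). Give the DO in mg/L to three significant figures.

Travel time t = x/v = 40.5 km / (1.12 m/s) = 40500 m / 1.12 m/s = 36160 s = 0.4185 d.
k_d L₀/(k_r−k_d) = 0.263×23.2/(1.05−0.263) = 6.102/0.7870 = 7.753 mg/L.
e^(−k_d t) = e^(−0.263×0.4185) = 0.8958; e^(−k_r t) = e^(−1.05×0.4185) = 0.6444.
D = 7.753 × (0.8958 − 0.6444) + 0.903 × 0.6444 = 1.949 + 0.5819 = 2.531 mg/L.
DO = C_s − D = 10.9 − 2.531 = 8.369 mg/L.

DO ≈ 8.37 mg/L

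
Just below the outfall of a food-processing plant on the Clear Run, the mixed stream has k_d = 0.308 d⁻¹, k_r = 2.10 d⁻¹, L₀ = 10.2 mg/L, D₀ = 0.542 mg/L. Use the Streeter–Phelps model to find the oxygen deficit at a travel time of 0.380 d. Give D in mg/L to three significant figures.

k_d L₀/(k_r−k_d) = 0.308×10.2/(2.10−0.308) = 3.142/1.792 = 1.753 mg/L.
e^(−k_d t) = e^(−0.308×0.3800) = 0.8895; e^(−k_r t) = e^(−2.10×0.3800) = 0.4502.
D = 1.753 × (0.8895 − 0.4502) + 0.542 × 0.4502 = 0.7702 + 0.2440 = 1.014 mg/L.

D ≈ 1.01 mg/L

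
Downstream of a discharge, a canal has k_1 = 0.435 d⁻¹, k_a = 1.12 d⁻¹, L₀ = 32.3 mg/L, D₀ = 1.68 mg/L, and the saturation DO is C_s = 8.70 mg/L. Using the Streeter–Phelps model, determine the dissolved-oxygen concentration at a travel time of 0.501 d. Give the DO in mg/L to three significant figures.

DO ≈ 2.95 mg/L

k_1 L₀/(k_a−k_1) = 0.435×32.3/(1.12−0.435) = 14.05/0.6850 = 20.51 mg/L.
e^(−k_1 t) = e^(−0.435×0.5010) = 0.8042; e^(−k_a t) = e^(−1.12×0.5010) = 0.5706.
D = 20.51 × (0.8042 − 0.5706) + 1.68 × 0.5706 = 4.792 + 0.9586 = 5.750 mg/L.
DO = C_s − D = 8.70 − 5.750 = 2.950 mg/L.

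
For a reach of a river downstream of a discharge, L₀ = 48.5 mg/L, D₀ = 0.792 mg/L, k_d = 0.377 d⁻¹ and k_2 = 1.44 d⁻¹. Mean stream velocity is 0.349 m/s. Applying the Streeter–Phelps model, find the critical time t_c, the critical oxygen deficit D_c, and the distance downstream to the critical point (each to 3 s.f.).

t_c ≈ 1.22 d; D_c ≈ 8.03 mg/L; x_c ≈ 36.7 km

With k_2/k_d = 3.820 and 1 − D₀(k_2−k_d)/(k_d L₀) = 0.9540,
t_c = ln(3.820 × 0.9540) / (1.44 − 0.377) = ln(3.644) / 1.063 = 1.293/1.063 = 1.216 d.
D_c = (k_d/k_2) L₀ e^(−k_d t_c) = (0.377/1.44) × 48.5 × e^(−0.377×1.216) = 0.2618 × 48.5 × 0.6322 = 8.027 mg/L.
x_c = v t_c = 0.349 m/s × 1.216 d × 86400 s/d = 36680 m ≈ 36.7 km.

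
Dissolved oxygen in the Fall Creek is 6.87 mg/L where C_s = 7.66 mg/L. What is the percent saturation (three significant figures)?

89.7 % saturation

% saturation = C/C_s × 100 = 6.87/7.66 × 100 = 89.7 %.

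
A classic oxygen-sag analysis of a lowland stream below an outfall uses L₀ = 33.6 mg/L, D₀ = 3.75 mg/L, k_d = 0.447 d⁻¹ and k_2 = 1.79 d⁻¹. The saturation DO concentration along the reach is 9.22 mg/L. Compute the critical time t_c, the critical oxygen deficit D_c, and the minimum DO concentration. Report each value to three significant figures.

At the critical point dD/dt = 0, so k_d L₀ e^(−k_d t) = k_2 D. Substituting D(t) from the Streeter–Phelps equation and solving for t gives
t_c = ln[(k_2/k_d)(1 − D₀(k_2−k_d)/(k_d L₀))] / (k_2−k_d).
Here k_2−k_d = 1.343 d⁻¹ and 1 − D₀(k_2−k_d)/(k_d L₀) = 1 − 3.75×1.343/(0.447×33.6) = 0.6647, so
t_c = ln(4.004 × 0.6647) / 1.343 = 0.9790 / 1.343 = 0.7289 d.
D_c = (k_d/k_2) L₀ e^(−k_d t_c) = (0.447/1.79) × 33.6 × e^(−0.447×0.7289) = 0.2497 × 33.6 × 0.7219 = 6.057 mg/L.
Minimum DO = C_s − D_c = 9.22 − 6.057 = 3.163 mg/L.

t_c ≈ 0.729 d; D_c ≈ 6.06 mg/L; min DO ≈ 3.16 mg/L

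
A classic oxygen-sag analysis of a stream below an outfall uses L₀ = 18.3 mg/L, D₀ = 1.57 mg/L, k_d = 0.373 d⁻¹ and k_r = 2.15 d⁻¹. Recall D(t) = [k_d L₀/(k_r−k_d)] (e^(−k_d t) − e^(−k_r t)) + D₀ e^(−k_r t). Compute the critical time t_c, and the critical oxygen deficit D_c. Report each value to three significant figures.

t_c = [1/(k_r−k_d)] ln[(k_r/k_d)(1 − D₀(k_r−k_d)/(k_d L₀))]
= [1/(2.15−0.373)] ln[(2.15/0.373)(1 − 1.57×1.777/(0.373×18.3))]
= (1/1.777) ln[5.764 × 0.5913] = 0.5627 × ln(3.408) = 0.5627 × 1.226 = 0.6900 d.
D_c = (k_d/k_r) L₀ e^(−k_d t_c) = (0.373/2.15) × 18.3 × e^(−0.373×0.6900) = 0.1735 × 18.3 × 0.7731 = 2.454 mg/L.

t_c ≈ 0.690 d; D_c ≈ 2.45 mg/L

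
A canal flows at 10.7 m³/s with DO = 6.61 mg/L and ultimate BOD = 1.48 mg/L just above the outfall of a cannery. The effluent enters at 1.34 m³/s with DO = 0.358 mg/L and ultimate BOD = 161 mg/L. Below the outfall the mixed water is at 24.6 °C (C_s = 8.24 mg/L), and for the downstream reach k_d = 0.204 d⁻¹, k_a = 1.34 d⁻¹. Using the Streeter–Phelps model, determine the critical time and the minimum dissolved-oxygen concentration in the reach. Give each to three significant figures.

t_c ≈ 0.672 d; minimum DO ≈ 5.69 mg/L

Mixed DO = (10.7×6.61 + 1.34×0.358)/(10.7+1.34) = 71.21/12.04 = 5.914 mg/L.
Mixed L₀ = (10.7×1.48 + 1.34×161)/(12.04) = 231.6/12.04 = 19.23 mg/L.
Initial deficit D₀ = C_s − DO₀ = 8.24 − 5.914 = 2.326 mg/L.
t_c = (1/1.136) ln[(1.34/0.204)(1 − 2.326×1.136/(0.204×19.23))] = 0.8803 × ln(2.145) = 0.6720 d.
D_c = (0.204/1.34) × 19.23 × e^(−0.204×0.6720) = 0.1522 × 19.23 × 0.8719 = 2.553 mg/L.
Minimum DO = 8.24 − 2.553 = 5.687 mg/L.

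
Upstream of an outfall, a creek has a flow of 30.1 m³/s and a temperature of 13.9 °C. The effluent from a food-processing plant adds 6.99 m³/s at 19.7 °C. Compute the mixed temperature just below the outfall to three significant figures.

Flow-weighted mixing: C = (Q_r C_r + Q_w C_w)/(Q_r + Q_w)
= (30.1×13.9 + 6.99×19.7)/(30.1 + 6.99) = 556.1/37.09 = 14.99 °C.

15.0 °C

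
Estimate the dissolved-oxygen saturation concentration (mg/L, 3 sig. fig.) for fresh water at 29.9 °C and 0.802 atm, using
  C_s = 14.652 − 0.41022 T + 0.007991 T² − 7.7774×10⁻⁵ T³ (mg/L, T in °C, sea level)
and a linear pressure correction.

At sea level: C_s = 14.652 − 0.41022×29.9 + 0.007991×29.9² − 7.7774×10⁻⁵×29.9³ = 7.451 mg/L.
Pressure correction: C_s' = 7.451 × 0.802 = 5.976 mg/L.

C_s ≈ 5.98 mg/L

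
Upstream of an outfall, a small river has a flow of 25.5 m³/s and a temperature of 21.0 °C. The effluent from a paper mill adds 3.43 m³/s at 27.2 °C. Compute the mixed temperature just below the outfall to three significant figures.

Flow-weighted mixing: C = (Q_r C_r + Q_w C_w)/(Q_r + Q_w)
= (25.5×21.0 + 3.43×27.2)/(25.5 + 3.43) = 628.8/28.93 = 21.74 °C.

21.7 °C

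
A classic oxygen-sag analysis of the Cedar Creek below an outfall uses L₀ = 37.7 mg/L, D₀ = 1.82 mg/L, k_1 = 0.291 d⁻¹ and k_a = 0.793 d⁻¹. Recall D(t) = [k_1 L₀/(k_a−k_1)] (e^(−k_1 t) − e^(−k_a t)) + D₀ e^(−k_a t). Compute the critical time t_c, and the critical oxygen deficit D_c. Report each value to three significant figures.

With k_a/k_1 = 2.725 and 1 − D₀(k_a−k_1)/(k_1 L₀) = 0.9167,
t_c = ln(2.725 × 0.9167) / (0.793 − 0.291) = ln(2.498) / 0.5020 = 0.9155/0.5020 = 1.824 d.
L(t_c) = L₀ e^(−k_1 t_c) = 37.7 × 0.5882 = 22.17 mg/L, and at the critical point k_a D_c = k_1 L, so D_c = (0.291/0.793) × 22.17 = 8.137 mg/L.

t_c ≈ 1.82 d; D_c ≈ 8.14 mg/L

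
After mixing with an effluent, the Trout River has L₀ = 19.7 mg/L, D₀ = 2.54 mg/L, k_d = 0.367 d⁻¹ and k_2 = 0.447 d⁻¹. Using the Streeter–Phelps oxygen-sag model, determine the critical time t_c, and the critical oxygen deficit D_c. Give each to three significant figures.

t_c ≈ 2.11 d; D_c ≈ 7.46 mg/L

t_c = [1/(k_2−k_d)] ln[(k_2/k_d)(1 − D₀(k_2−k_d)/(k_d L₀))]
= [1/(0.447−0.367)] ln[(0.447/0.367)(1 − 2.54×0.08000/(0.367×19.7))]
= (1/0.08000) ln[1.218 × 0.9719] = 12.50 × ln(1.184) = 12.50 × 0.1687 = 2.109 d.
D_c = (k_d/k_2) L₀ e^(−k_d t_c) = (0.367/0.447) × 19.7 × e^(−0.367×2.109) = 0.8210 × 19.7 × 0.4612 = 7.460 mg/L.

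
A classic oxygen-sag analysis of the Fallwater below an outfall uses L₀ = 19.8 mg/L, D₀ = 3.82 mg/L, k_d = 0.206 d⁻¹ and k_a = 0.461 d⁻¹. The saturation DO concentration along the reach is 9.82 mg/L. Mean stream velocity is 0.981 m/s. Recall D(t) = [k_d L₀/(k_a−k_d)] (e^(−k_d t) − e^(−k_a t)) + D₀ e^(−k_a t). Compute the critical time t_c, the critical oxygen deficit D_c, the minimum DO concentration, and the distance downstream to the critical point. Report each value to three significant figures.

t_c ≈ 2.09 d; D_c ≈ 5.75 mg/L; min DO ≈ 4.07 mg/L; x_c ≈ 177 km

t_c = [1/(k_a−k_d)] ln[(k_a/k_d)(1 − D₀(k_a−k_d)/(k_d L₀))]
= [1/(0.461−0.206)] ln[(0.461/0.206)(1 − 3.82×0.2550/(0.206×19.8))]
= (1/0.2550) ln[2.238 × 0.7612] = 3.922 × ln(1.703) = 3.922 × 0.5326 = 2.089 d.
D_c = (k_d/k_a) L₀ e^(−k_d t_c) = (0.206/0.461) × 19.8 × e^(−0.206×2.089) = 0.4469 × 19.8 × 0.6503 = 5.754 mg/L.
Minimum DO = C_s − D_c = 9.82 − 5.754 = 4.066 mg/L.
x_c = v t_c = 0.981 m/s × 2.089 d × 86400 s/d = 177000 m ≈ 177 km.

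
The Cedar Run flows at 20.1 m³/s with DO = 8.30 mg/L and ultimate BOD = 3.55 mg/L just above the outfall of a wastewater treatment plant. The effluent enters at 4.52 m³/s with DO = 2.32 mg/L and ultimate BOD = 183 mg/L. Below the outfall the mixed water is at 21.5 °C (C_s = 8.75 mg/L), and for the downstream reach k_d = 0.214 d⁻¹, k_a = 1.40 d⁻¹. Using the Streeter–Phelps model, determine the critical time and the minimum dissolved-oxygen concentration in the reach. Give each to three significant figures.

t_c ≈ 1.36 d; minimum DO ≈ 4.58 mg/L

Mixed DO = (20.1×8.30 + 4.52×2.32)/(20.1+4.52) = 177.3/24.62 = 7.202 mg/L.
Mixed L₀ = (20.1×3.55 + 4.52×183)/(24.62) = 898.5/24.62 = 36.50 mg/L.
Initial deficit D₀ = C_s − DO₀ = 8.75 − 7.202 = 1.548 mg/L.
t_c = (1/1.186) ln[(1.40/0.214)(1 − 1.548×1.186/(0.214×36.50))] = 0.8432 × ln(5.004) = 1.358 d.
D_c = (0.214/1.40) × 36.50 × e^(−0.214×1.358) = 0.1529 × 36.50 × 0.7478 = 4.172 mg/L.
Minimum DO = 8.75 − 4.172 = 4.578 mg/L.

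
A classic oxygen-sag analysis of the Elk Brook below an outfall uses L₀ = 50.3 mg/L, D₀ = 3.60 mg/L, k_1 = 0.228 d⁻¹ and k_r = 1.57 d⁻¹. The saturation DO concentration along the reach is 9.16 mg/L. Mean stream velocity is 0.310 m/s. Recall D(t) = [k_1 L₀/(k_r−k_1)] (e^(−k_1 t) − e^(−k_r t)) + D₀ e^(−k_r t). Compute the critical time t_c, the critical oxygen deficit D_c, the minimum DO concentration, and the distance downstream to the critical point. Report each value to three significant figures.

At the critical point dD/dt = 0, so k_1 L₀ e^(−k_1 t) = k_r D. Substituting D(t) from the Streeter–Phelps equation and solving for t gives
t_c = ln[(k_r/k_1)(1 − D₀(k_r−k_1)/(k_1 L₀))] / (k_r−k_1).
Here k_r−k_1 = 1.342 d⁻¹ and 1 − D₀(k_r−k_1)/(k_1 L₀) = 1 − 3.60×1.342/(0.228×50.3) = 0.5787, so
t_c = ln(6.886 × 0.5787) / 1.342 = 1.383 / 1.342 = 1.030 d.
L(t_c) = L₀ e^(−k_1 t_c) = 50.3 × 0.7907 = 39.77 mg/L, and at the critical point k_r D_c = k_1 L, so D_c = (0.228/1.57) × 39.77 = 5.776 mg/L.
Minimum DO = C_s − D_c = 9.16 − 5.776 = 3.384 mg/L.
x_c = v t_c = 0.310 m/s × 1.030 d × 86400 s/d = 27590 m ≈ 27.6 km.

t_c ≈ 1.03 d; D_c ≈ 5.78 mg/L; min DO ≈ 3.38 mg/L; x_c ≈ 27.6 km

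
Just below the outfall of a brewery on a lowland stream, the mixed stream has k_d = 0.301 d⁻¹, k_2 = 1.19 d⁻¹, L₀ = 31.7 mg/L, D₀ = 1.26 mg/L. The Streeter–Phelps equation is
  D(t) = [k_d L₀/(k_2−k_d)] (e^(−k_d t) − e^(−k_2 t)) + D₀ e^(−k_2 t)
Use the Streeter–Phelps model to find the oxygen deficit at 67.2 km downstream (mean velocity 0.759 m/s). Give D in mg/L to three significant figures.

D ≈ 5.09 mg/L

Travel time t = x/v = 67.2 km / (0.759 m/s) = 67200 m / 0.759 m/s = 88540 s = 1.025 d.
k_d L₀/(k_2−k_d) = 0.301×31.7/(1.19−0.301) = 9.542/0.8890 = 10.73 mg/L.
e^(−k_d t) = e^(−0.301×1.025) = 0.7346; e^(−k_2 t) = e^(−1.19×1.025) = 0.2954.
D = 10.73 × (0.7346 − 0.2954) + 1.26 × 0.2954 = 4.714 + 0.3722 = 5.086 mg/L.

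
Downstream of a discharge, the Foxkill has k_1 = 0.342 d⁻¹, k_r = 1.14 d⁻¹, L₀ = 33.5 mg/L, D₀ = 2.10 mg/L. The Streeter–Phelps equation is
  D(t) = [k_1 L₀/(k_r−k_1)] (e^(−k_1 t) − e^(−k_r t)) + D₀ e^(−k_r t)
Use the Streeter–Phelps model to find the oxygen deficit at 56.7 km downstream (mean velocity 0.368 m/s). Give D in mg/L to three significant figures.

Travel time t = x/v = 56.7 km / (0.368 m/s) = 56700 m / 0.368 m/s = 154100 s = 1.783 d.
k_1 L₀/(k_r−k_1) = 0.342×33.5/(1.14−0.342) = 11.46/0.7980 = 14.36 mg/L.
e^(−k_1 t) = e^(−0.342×1.783) = 0.5434; e^(−k_r t) = e^(−1.14×1.783) = 0.1309.
D = 14.36 × (0.5434 − 0.1309) + 2.10 × 0.1309 = 5.922 + 0.2750 = 6.197 mg/L.

D ≈ 6.20 mg/L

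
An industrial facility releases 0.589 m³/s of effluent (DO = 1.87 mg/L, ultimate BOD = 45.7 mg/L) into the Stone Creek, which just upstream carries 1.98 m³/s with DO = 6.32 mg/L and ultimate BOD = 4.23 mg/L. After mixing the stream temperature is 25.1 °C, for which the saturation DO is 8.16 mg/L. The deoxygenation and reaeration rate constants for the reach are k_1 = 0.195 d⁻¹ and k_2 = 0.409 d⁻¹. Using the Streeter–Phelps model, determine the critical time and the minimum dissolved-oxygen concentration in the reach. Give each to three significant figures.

Mixed DO = (1.98×6.32 + 0.589×1.87)/(1.98+0.589) = 13.62/2.569 = 5.300 mg/L.
Mixed L₀ = (1.98×4.23 + 0.589×45.7)/(2.569) = 35.29/2.569 = 13.74 mg/L.
Initial deficit D₀ = C_s − DO₀ = 8.16 − 5.300 = 2.860 mg/L.
t_c = (1/0.2140) ln[(0.409/0.195)(1 − 2.860×0.2140/(0.195×13.74))] = 4.673 × ln(1.618) = 2.249 d.
D_c = (0.195/0.409) × 13.74 × e^(−0.195×2.249) = 0.4768 × 13.74 × 0.6450 = 4.224 mg/L.
Minimum DO = 8.16 − 4.224 = 3.936 mg/L.

t_c ≈ 2.25 d; minimum DO ≈ 3.94 mg/L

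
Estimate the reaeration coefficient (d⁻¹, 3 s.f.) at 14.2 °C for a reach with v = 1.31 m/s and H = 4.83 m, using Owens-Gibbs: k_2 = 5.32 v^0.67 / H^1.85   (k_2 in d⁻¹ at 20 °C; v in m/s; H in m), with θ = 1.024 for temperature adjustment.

k_2 ≈ 0.302 d⁻¹

k_2(20) = 5.32 × 1.31^0.67 / 4.83^1.85 = 5.32 × 1.198 / 18.42 = 0.3461 d⁻¹.
k_2(14.2) = 0.3461 × 1.024^(14.2−20) = 0.3461 × 0.8715 = 0.3016 d⁻¹.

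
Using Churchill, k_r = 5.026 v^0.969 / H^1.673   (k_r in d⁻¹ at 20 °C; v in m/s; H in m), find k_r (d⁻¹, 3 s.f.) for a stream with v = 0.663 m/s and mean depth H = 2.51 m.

k_r = 5.026 × 0.663^0.969 / 2.51^1.673 = 5.026 × 0.6715 / 4.663 = 0.7238 d⁻¹.

k_r ≈ 0.724 d⁻¹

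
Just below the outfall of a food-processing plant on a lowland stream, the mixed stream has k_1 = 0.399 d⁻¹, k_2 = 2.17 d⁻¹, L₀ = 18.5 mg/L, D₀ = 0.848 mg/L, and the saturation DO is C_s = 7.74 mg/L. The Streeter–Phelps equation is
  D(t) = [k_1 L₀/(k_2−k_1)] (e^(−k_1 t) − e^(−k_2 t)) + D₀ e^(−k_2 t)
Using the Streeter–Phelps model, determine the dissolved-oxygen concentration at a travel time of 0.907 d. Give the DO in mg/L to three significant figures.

k_1 L₀/(k_2−k_1) = 0.399×18.5/(2.17−0.399) = 7.382/1.771 = 4.168 mg/L.
e^(−k_1 t) = e^(−0.399×0.9070) = 0.6964; e^(−k_2 t) = e^(−2.17×0.9070) = 0.1397.
D = 4.168 × (0.6964 − 0.1397) + 0.848 × 0.1397 = 2.320 + 0.1185 = 2.439 mg/L.
DO = C_s − D = 7.74 − 2.439 = 5.301 mg/L.

DO ≈ 5.30 mg/L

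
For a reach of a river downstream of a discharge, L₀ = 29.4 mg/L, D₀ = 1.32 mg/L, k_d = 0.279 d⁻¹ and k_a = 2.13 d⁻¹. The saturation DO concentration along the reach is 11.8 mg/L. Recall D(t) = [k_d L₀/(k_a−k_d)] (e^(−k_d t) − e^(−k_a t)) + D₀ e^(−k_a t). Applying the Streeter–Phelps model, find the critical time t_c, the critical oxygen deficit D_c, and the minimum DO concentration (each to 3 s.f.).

At the critical point dD/dt = 0, so k_d L₀ e^(−k_d t) = k_a D. Substituting D(t) from the Streeter–Phelps equation and solving for t gives
t_c = ln[(k_a/k_d)(1 − D₀(k_a−k_d)/(k_d L₀))] / (k_a−k_d).
Here k_a−k_d = 1.851 d⁻¹ and 1 − D₀(k_a−k_d)/(k_d L₀) = 1 − 1.32×1.851/(0.279×29.4) = 0.7021, so
t_c = ln(7.634 × 0.7021) / 1.851 = 1.679 / 1.851 = 0.9071 d.
D_c = (k_d/k_a) L₀ e^(−k_d t_c) = (0.279/2.13) × 29.4 × e^(−0.279×0.9071) = 0.1310 × 29.4 × 0.7764 = 2.990 mg/L.
Minimum DO = C_s − D_c = 11.8 − 2.990 = 8.810 mg/L.

t_c ≈ 0.907 d; D_c ≈ 2.99 mg/L; min DO ≈ 8.81 mg/L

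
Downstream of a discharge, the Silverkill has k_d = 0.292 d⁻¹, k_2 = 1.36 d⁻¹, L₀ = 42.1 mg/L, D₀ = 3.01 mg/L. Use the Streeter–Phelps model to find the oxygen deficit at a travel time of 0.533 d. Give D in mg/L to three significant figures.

D ≈ 5.73 mg/L

k_d L₀/(k_2−k_d) = 0.292×42.1/(1.36−0.292) = 12.29/1.068 = 11.51 mg/L.
e^(−k_d t) = e^(−0.292×0.5330) = 0.8559; e^(−k_2 t) = e^(−1.36×0.5330) = 0.4844.
D = 11.51 × (0.8559 − 0.4844) + 3.01 × 0.4844 = 4.276 + 1.458 = 5.734 mg/L.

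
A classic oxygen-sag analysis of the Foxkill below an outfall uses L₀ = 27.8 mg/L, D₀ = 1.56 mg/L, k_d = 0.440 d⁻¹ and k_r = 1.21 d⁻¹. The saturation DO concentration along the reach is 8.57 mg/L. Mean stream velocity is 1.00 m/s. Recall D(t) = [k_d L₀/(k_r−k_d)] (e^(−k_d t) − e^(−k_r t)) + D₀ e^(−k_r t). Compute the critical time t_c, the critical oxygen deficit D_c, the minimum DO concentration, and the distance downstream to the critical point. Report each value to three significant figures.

t_c ≈ 1.18 d; D_c ≈ 6.02 mg/L; min DO ≈ 2.55 mg/L; x_c ≈ 102 km

At the critical point dD/dt = 0, so k_d L₀ e^(−k_d t) = k_r D. Substituting D(t) from the Streeter–Phelps equation and solving for t gives
t_c = ln[(k_r/k_d)(1 − D₀(k_r−k_d)/(k_d L₀))] / (k_r−k_d).
Here k_r−k_d = 0.7700 d⁻¹ and 1 − D₀(k_r−k_d)/(k_d L₀) = 1 − 1.56×0.7700/(0.440×27.8) = 0.9018, so
t_c = ln(2.750 × 0.9018) / 0.7700 = 0.9082 / 0.7700 = 1.180 d.
D_c = (k_d/k_r) L₀ e^(−k_d t_c) = (0.440/1.21) × 27.8 × e^(−0.440×1.180) = 0.3636 × 27.8 × 0.5951 = 6.016 mg/L.
Minimum DO = C_s − D_c = 8.57 − 6.016 = 2.554 mg/L.
x_c = v t_c = 1.00 m/s × 1.180 d × 86400 s/d = 101900 m ≈ 102 km.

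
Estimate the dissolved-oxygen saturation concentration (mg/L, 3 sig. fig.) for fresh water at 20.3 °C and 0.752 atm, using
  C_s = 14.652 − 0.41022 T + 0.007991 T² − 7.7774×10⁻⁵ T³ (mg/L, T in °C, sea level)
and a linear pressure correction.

At sea level: C_s = 14.652 − 0.41022×20.3 + 0.007991×20.3² − 7.7774×10⁻⁵×20.3³ = 8.967 mg/L.
Pressure correction: C_s' = 8.967 × 0.752 = 6.743 mg/L.

C_s ≈ 6.74 mg/L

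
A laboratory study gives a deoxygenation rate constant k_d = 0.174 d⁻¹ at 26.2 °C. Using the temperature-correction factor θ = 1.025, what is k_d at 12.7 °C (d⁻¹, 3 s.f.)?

k_d(T₂) = k_d(T₁) · θ^(T₂−T₁) = 0.174 × 1.025^(12.7−26.2)
= 0.174 × 1.025^-13.5 = 0.174 × 0.7165 = 0.1247 d⁻¹.

k_d ≈ 0.125 d⁻¹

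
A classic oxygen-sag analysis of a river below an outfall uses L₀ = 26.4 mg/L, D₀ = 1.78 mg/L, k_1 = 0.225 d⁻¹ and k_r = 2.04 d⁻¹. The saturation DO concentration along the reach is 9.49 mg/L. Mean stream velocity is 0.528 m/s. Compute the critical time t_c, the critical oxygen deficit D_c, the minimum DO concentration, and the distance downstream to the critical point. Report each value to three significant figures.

t_c ≈ 0.782 d; D_c ≈ 2.44 mg/L; min DO ≈ 7.05 mg/L; x_c ≈ 35.7 km

t_c = [1/(k_r−k_1)] ln[(k_r/k_1)(1 − D₀(k_r−k_1)/(k_1 L₀))]
= [1/(2.04−0.225)] ln[(2.04/0.225)(1 − 1.78×1.815/(0.225×26.4))]
= (1/1.815) ln[9.067 × 0.4561] = 0.5510 × ln(4.135) = 0.5510 × 1.420 = 0.7821 d.
D_c = (k_1/k_r) L₀ e^(−k_1 t_c) = (0.225/2.04) × 26.4 × e^(−0.225×0.7821) = 0.1103 × 26.4 × 0.8386 = 2.442 mg/L.
Minimum DO = C_s − D_c = 9.49 − 2.442 = 7.048 mg/L.
x_c = v t_c = 0.528 m/s × 0.7821 d × 86400 s/d = 35680 m ≈ 35.7 km.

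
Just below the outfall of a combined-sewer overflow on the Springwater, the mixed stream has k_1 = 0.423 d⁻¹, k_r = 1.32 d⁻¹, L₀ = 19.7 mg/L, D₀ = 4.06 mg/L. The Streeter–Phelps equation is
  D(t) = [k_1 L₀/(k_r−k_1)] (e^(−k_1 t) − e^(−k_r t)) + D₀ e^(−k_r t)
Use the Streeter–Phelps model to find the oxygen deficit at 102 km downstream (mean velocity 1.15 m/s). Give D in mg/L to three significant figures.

Travel time t = x/v = 102 km / (1.15 m/s) = 102000 m / 1.15 m/s = 88700 s = 1.027 d.
k_1 L₀/(k_r−k_1) = 0.423×19.7/(1.32−0.423) = 8.333/0.8970 = 9.290 mg/L.
e^(−k_1 t) = e^(−0.423×1.027) = 0.6478; e^(−k_r t) = e^(−1.32×1.027) = 0.2579.
D = 9.290 × (0.6478 − 0.2579) + 4.06 × 0.2579 = 3.621 + 1.047 = 4.669 mg/L.

D ≈ 4.67 mg/L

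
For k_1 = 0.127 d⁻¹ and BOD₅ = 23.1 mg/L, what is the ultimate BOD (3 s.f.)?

L₀ ≈ 49.1 mg/L

BOD₅ = L₀(1 − e^(−5k_1)) ⇒ L₀ = BOD₅ / (1 − e^(−5×0.127))
= 23.1 / (1 − 0.5299) = 23.1 / 0.4701 = 49.14 mg/L.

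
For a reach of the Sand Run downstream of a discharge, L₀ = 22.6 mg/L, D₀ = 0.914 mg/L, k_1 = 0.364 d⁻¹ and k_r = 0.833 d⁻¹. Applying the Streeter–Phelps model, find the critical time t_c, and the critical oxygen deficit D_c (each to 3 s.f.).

t_c ≈ 1.65 d; D_c ≈ 5.41 mg/L

t_c = [1/(k_r−k_1)] ln[(k_r/k_1)(1 − D₀(k_r−k_1)/(k_1 L₀))]
= [1/(0.833−0.364)] ln[(0.833/0.364)(1 − 0.914×0.4690/(0.364×22.6))]
= (1/0.4690) ln[2.288 × 0.9479] = 2.132 × ln(2.169) = 2.132 × 0.7744 = 1.651 d.
D_c = (k_1/k_r) L₀ e^(−k_1 t_c) = (0.364/0.833) × 22.6 × e^(−0.364×1.651) = 0.4370 × 22.6 × 0.5483 = 5.414 mg/L.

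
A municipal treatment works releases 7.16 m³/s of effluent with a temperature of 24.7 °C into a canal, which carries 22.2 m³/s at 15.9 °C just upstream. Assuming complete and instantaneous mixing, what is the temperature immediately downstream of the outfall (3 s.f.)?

18.0 °C

Flow-weighted mixing: C = (Q_r C_r + Q_w C_w)/(Q_r + Q_w)
= (22.2×15.9 + 7.16×24.7)/(22.2 + 7.16) = 529.8/29.36 = 18.05 °C.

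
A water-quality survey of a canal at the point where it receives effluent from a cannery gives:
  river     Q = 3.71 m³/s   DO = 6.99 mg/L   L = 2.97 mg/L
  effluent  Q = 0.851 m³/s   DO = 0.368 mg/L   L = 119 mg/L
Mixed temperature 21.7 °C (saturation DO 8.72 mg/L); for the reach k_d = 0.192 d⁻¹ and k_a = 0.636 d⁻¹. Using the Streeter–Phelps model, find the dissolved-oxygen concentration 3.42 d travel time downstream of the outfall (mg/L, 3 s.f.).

Mixed DO = (3.71×6.99 + 0.851×0.368)/(3.71+0.851) = 26.25/4.561 = 5.754 mg/L.
Mixed L₀ = (3.71×2.97 + 0.851×119)/(4.561) = 112.3/4.561 = 24.62 mg/L.
Initial deficit D₀ = C_s − DO₀ = 8.72 − 5.754 = 2.966 mg/L.
D(3.42) = [0.192×24.62/(0.636−0.192)](e^(−0.192×3.42) − e^(−0.636×3.42)) + 2.966 e^(−0.636×3.42)
= 10.65 × (0.5186 − 0.1136) + 2.966 × 0.1136 = 4.648 mg/L.
DO = 8.72 − 4.648 = 4.072 mg/L.

DO ≈ 4.07 mg/L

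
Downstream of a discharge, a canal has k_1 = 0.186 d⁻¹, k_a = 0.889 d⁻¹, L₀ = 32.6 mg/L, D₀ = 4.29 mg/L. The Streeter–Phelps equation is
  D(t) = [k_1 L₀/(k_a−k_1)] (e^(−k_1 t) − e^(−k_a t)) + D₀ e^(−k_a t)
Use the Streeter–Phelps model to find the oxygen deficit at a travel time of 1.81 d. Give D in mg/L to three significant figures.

k_1 L₀/(k_a−k_1) = 0.186×32.6/(0.889−0.186) = 6.064/0.7030 = 8.625 mg/L.
e^(−k_1 t) = e^(−0.186×1.810) = 0.7142; e^(−k_a t) = e^(−0.889×1.810) = 0.2001.
D = 8.625 × (0.7142 − 0.2001) + 4.29 × 0.2001 = 4.434 + 0.8583 = 5.292 mg/L.

D ≈ 5.29 mg/L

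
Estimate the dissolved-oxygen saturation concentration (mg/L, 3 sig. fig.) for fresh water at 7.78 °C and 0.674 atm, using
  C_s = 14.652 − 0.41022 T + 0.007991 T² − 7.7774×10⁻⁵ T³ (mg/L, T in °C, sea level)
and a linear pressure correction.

C_s ≈ 8.03 mg/L

At sea level: C_s = 14.652 − 0.41022×7.78 + 0.007991×7.78² − 7.7774×10⁻⁵×7.78³ = 11.91 mg/L.
Pressure correction: C_s' = 11.91 × 0.674 = 8.026 mg/L.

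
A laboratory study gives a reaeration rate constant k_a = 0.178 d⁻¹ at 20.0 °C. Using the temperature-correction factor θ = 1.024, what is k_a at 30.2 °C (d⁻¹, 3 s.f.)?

k_a(T₂) = k_a(T₁) · θ^(T₂−T₁) = 0.178 × 1.024^(30.2−20.0)
= 0.178 × 1.024^10.2 = 0.178 × 1.274 = 0.2267 d⁻¹.

k_a ≈ 0.227 d⁻¹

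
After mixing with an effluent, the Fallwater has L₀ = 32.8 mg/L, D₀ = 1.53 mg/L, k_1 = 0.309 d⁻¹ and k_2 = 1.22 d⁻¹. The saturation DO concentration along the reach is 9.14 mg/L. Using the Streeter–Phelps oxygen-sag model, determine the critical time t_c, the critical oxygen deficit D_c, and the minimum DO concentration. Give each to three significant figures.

t_c = [1/(k_2−k_1)] ln[(k_2/k_1)(1 − D₀(k_2−k_1)/(k_1 L₀))]
= [1/(1.22−0.309)] ln[(1.22/0.309)(1 − 1.53×0.9110/(0.309×32.8))]
= (1/0.9110) ln[3.948 × 0.8625] = 1.098 × ln(3.405) = 1.098 × 1.225 = 1.345 d.
L(t_c) = L₀ e^(−k_1 t_c) = 32.8 × 0.6599 = 21.65 mg/L, and at the critical point k_2 D_c = k_1 L, so D_c = (0.309/1.22) × 21.65 = 5.482 mg/L.
Minimum DO = C_s − D_c = 9.14 − 5.482 = 3.658 mg/L.

t_c ≈ 1.35 d; D_c ≈ 5.48 mg/L; min DO ≈ 3.66 mg/L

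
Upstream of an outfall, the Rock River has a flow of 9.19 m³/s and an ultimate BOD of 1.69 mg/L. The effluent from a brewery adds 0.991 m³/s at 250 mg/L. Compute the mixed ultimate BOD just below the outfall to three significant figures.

25.9 mg/L

Flow-weighted mixing: C = (Q_r C_r + Q_w C_w)/(Q_r + Q_w)
= (9.19×1.69 + 0.991×250)/(9.19 + 0.991) = 263.3/10.18 = 25.86 mg/L.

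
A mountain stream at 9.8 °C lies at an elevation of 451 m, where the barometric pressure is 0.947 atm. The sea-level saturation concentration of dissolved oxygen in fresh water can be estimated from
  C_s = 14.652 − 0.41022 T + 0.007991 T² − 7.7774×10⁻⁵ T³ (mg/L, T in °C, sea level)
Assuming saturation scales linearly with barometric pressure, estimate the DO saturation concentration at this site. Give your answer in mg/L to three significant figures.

At sea level: C_s = 14.652 − 0.41022×9.8 + 0.007991×9.8² − 7.7774×10⁻⁵×9.8³ = 11.33 mg/L.
Pressure correction: C_s' = 11.33 × 0.947 = 10.73 mg/L.

C_s ≈ 10.7 mg/L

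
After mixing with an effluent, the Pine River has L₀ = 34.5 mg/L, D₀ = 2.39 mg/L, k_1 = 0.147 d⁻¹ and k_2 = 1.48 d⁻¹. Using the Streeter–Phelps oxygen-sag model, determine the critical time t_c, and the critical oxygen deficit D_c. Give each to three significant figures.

With k_2/k_1 = 10.07 and 1 − D₀(k_2−k_1)/(k_1 L₀) = 0.3718,
t_c = ln(10.07 × 0.3718) / (1.48 − 0.147) = ln(3.743) / 1.333 = 1.320/1.333 = 0.9902 d.
D_c = (k_1/k_2) L₀ e^(−k_1 t_c) = (0.147/1.48) × 34.5 × e^(−0.147×0.9902) = 0.09932 × 34.5 × 0.8645 = 2.962 mg/L.

t_c ≈ 0.990 d; D_c ≈ 2.96 mg/L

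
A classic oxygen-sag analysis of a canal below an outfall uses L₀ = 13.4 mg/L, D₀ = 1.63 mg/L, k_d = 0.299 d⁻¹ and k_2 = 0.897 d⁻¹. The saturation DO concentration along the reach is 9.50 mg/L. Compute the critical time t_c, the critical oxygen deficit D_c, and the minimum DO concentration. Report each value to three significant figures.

t_c ≈ 1.37 d; D_c ≈ 2.96 mg/L; min DO ≈ 6.54 mg/L

At the critical point dD/dt = 0, so k_d L₀ e^(−k_d t) = k_2 D. Substituting D(t) from the Streeter–Phelps equation and solving for t gives
t_c = ln[(k_2/k_d)(1 − D₀(k_2−k_d)/(k_d L₀))] / (k_2−k_d).
Here k_2−k_d = 0.5980 d⁻¹ and 1 − D₀(k_2−k_d)/(k_d L₀) = 1 − 1.63×0.5980/(0.299×13.4) = 0.7567, so
t_c = ln(3.000 × 0.7567) / 0.5980 = 0.8198 / 0.5980 = 1.371 d.
D_c = (k_d/k_2) L₀ e^(−k_d t_c) = (0.299/0.897) × 13.4 × e^(−0.299×1.371) = 0.3333 × 13.4 × 0.6637 = 2.965 mg/L.
Minimum DO = C_s − D_c = 9.50 − 2.965 = 6.535 mg/L.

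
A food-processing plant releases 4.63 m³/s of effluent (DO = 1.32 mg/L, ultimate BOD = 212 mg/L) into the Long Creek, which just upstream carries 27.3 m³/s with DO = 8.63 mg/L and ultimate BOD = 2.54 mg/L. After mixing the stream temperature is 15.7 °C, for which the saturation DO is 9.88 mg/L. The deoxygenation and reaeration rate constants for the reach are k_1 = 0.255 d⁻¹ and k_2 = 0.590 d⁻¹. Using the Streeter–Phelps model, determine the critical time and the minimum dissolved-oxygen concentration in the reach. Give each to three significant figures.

t_c ≈ 2.22 d; minimum DO ≈ 1.79 mg/L

Mixed DO = (27.3×8.63 + 4.63×1.32)/(27.3+4.63) = 241.7/31.93 = 7.570 mg/L.
Mixed L₀ = (27.3×2.54 + 4.63×212)/(31.93) = 1051/31.93 = 32.91 mg/L.
Initial deficit D₀ = C_s − DO₀ = 9.88 − 7.570 = 2.310 mg/L.
t_c = (1/0.3350) ln[(0.590/0.255)(1 − 2.310×0.3350/(0.255×32.91))] = 2.985 × ln(2.100) = 2.215 d.
D_c = (0.255/0.590) × 32.91 × e^(−0.255×2.215) = 0.4322 × 32.91 × 0.5684 = 8.086 mg/L.
Minimum DO = 9.88 − 8.086 = 1.794 mg/L.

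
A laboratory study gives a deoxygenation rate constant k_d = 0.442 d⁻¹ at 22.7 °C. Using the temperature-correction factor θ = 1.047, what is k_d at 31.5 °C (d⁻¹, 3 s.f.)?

k_d ≈ 0.662 d⁻¹

k_d(T₂) = k_d(T₁) · θ^(T₂−T₁) = 0.442 × 1.047^(31.5−22.7)
= 0.442 × 1.047^8.80 = 0.442 × 1.498 = 0.6621 d⁻¹.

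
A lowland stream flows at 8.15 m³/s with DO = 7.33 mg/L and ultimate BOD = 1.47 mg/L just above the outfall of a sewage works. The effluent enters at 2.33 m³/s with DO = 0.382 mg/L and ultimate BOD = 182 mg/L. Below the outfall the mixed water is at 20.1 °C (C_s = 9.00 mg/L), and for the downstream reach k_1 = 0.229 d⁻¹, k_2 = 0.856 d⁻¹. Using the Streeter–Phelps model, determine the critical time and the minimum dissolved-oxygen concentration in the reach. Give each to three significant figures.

Mixed DO = (8.15×7.33 + 2.33×0.382)/(8.15+2.33) = 60.63/10.48 = 5.785 mg/L.
Mixed L₀ = (8.15×1.47 + 2.33×182)/(10.48) = 436.0/10.48 = 41.61 mg/L.
Initial deficit D₀ = C_s − DO₀ = 9.00 − 5.785 = 3.215 mg/L.
t_c = (1/0.6270) ln[(0.856/0.229)(1 − 3.215×0.6270/(0.229×41.61))] = 1.595 × ln(2.947) = 1.724 d.
D_c = (0.229/0.856) × 41.61 × e^(−0.229×1.724) = 0.2675 × 41.61 × 0.6738 = 7.500 mg/L.
Minimum DO = 9.00 − 7.500 = 1.500 mg/L.

t_c ≈ 1.72 d; minimum DO ≈ 1.50 mg/L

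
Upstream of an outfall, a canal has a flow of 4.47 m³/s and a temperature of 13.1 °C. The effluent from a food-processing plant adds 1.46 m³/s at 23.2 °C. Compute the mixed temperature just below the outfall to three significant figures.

15.6 °C

Flow-weighted mixing: C = (Q_r C_r + Q_w C_w)/(Q_r + Q_w)
= (4.47×13.1 + 1.46×23.2)/(4.47 + 1.46) = 92.43/5.930 = 15.59 °C.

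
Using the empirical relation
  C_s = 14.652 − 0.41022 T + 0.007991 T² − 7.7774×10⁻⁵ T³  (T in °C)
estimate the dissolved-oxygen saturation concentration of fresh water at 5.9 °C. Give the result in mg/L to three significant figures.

C_s ≈ 12.5 mg/L

C_s = 14.652 − 0.41022×5.9 + 0.007991×5.9² − 7.7774×10⁻⁵×5.9³ = 12.49 mg/L.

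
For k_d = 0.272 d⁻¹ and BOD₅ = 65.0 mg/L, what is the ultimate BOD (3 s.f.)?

BOD₅ = L₀(1 − e^(−5k_d)) ⇒ L₀ = BOD₅ / (1 − e^(−5×0.272))
= 65.0 / (1 − 0.2567) = 65.0 / 0.7433 = 87.44 mg/L.

L₀ ≈ 87.4 mg/L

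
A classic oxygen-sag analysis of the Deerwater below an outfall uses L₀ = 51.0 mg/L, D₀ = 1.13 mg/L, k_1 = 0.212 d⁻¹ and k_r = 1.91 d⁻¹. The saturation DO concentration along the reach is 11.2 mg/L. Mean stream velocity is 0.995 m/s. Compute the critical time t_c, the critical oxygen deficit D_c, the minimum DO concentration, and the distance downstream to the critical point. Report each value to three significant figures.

At the critical point dD/dt = 0, so k_1 L₀ e^(−k_1 t) = k_r D. Substituting D(t) from the Streeter–Phelps equation and solving for t gives
t_c = ln[(k_r/k_1)(1 − D₀(k_r−k_1)/(k_1 L₀))] / (k_r−k_1).
Here k_r−k_1 = 1.698 d⁻¹ and 1 − D₀(k_r−k_1)/(k_1 L₀) = 1 − 1.13×1.698/(0.212×51.0) = 0.8225, so
t_c = ln(9.009 × 0.8225) / 1.698 = 2.003 / 1.698 = 1.180 d.
D_c = (k_1/k_r) L₀ e^(−k_1 t_c) = (0.212/1.91) × 51.0 × e^(−0.212×1.180) = 0.1110 × 51.0 × 0.7787 = 4.408 mg/L.
Minimum DO = C_s − D_c = 11.2 − 4.408 = 6.792 mg/L.
x_c = v t_c = 0.995 m/s × 1.180 d × 86400 s/d = 101400 m ≈ 101 km.

t_c ≈ 1.18 d; D_c ≈ 4.41 mg/L; min DO ≈ 6.79 mg/L; x_c ≈ 101 km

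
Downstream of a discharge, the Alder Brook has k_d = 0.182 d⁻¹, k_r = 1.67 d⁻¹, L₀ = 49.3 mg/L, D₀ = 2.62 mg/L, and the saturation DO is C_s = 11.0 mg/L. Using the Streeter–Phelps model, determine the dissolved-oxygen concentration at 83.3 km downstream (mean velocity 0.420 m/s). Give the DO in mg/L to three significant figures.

Travel time t = x/v = 83.3 km / (0.420 m/s) = 83300 m / 0.420 m/s = 198300 s = 2.296 d.
k_d L₀/(k_r−k_d) = 0.182×49.3/(1.67−0.182) = 8.973/1.488 = 6.030 mg/L.
e^(−k_d t) = e^(−0.182×2.296) = 0.6585; e^(−k_r t) = e^(−1.67×2.296) = 0.02163.
D = 6.030 × (0.6585 − 0.02163) + 2.62 × 0.02163 = 3.840 + 0.05668 = 3.897 mg/L.
DO = C_s − D = 11.0 − 3.897 = 7.103 mg/L.

DO ≈ 7.10 mg/L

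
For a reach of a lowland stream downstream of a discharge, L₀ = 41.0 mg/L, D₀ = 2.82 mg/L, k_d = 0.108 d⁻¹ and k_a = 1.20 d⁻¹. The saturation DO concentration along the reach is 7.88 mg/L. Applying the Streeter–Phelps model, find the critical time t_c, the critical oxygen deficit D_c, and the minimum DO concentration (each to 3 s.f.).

With k_a/k_d = 11.11 and 1 − D₀(k_a−k_d)/(k_d L₀) = 0.3046,
t_c = ln(11.11 × 0.3046) / (1.20 − 0.108) = ln(3.384) / 1.092 = 1.219/1.092 = 1.116 d.
D_c = (k_d/k_a) L₀ e^(−k_d t_c) = (0.108/1.20) × 41.0 × e^(−0.108×1.116) = 0.09000 × 41.0 × 0.8864 = 3.271 mg/L.
Minimum DO = C_s − D_c = 7.88 − 3.271 = 4.609 mg/L.

t_c ≈ 1.12 d; D_c ≈ 3.27 mg/L; min DO ≈ 4.61 mg/L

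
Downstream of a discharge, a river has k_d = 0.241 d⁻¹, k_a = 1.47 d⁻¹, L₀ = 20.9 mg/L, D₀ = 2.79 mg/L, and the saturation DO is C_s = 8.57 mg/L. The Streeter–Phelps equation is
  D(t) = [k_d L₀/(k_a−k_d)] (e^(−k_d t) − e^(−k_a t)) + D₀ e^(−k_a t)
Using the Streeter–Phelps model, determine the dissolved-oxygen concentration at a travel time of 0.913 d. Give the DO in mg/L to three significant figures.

k_d L₀/(k_a−k_d) = 0.241×20.9/(1.47−0.241) = 5.037/1.229 = 4.098 mg/L.
e^(−k_d t) = e^(−0.241×0.9130) = 0.8025; e^(−k_a t) = e^(−1.47×0.9130) = 0.2613.
D = 4.098 × (0.8025 − 0.2613) + 2.79 × 0.2613 = 2.218 + 0.7290 = 2.947 mg/L.
DO = C_s − D = 8.57 − 2.947 = 5.623 mg/L.

DO ≈ 5.62 mg/L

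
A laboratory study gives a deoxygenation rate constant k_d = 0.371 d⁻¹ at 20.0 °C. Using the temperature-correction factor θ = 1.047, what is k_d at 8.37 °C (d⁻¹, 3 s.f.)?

k_d ≈ 0.217 d⁻¹

k_d(T₂) = k_d(T₁) · θ^(T₂−T₁) = 0.371 × 1.047^(8.37−20.0)
= 0.371 × 1.047^-11.6 = 0.371 × 0.5862 = 0.2175 d⁻¹.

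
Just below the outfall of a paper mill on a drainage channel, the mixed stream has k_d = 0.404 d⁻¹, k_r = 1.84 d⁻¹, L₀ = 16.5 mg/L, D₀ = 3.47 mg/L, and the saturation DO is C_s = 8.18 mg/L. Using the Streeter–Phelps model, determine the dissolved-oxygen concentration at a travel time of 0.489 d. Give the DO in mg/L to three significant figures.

DO ≈ 4.85 mg/L

k_d L₀/(k_r−k_d) = 0.404×16.5/(1.84−0.404) = 6.666/1.436 = 4.642 mg/L.
e^(−k_d t) = e^(−0.404×0.4890) = 0.8207; e^(−k_r t) = e^(−1.84×0.4890) = 0.4067.
D = 4.642 × (0.8207 − 0.4067) + 3.47 × 0.4067 = 1.922 + 1.411 = 3.333 mg/L.
DO = C_s − D = 8.18 − 3.333 = 4.847 mg/L.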